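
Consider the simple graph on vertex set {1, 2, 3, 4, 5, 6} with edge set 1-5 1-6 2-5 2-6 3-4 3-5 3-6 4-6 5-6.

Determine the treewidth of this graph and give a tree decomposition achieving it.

Every bag has size at most 3, so the width is 3 − 1 = 2 and tw(G) ≤ 2. For the lower bound, the 3 vertices {3, 4, 6} are pairwise adjacent, and any tree decomposition puts a clique entirely inside one bag — forcing width ≥ 2. Hence tw(G) = 2 exactly.

Treewidth 2.
One such decomposition:
Bags: B1 = {2, 5, 6}  B2 = {3, 5, 6}  B3 = {1, 5, 6}  B4 = {3, 4, 6}
Tree: B1–B2, B2–B3, B2–B4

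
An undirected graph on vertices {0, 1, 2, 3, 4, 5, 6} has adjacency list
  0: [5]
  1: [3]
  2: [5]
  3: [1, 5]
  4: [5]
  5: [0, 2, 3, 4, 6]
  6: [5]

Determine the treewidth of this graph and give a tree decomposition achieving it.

Treewidth 1.
One optimal decomposition is:
Bags: B1 = {3, 5}  B2 = {1, 3}  B3 = {4, 5}  B4 = {2, 5}  B5 = {5, 6}  B6 = {0, 5}
Tree: B1–B2, B1–B3, B1–B4, B3–B5, B5–B6

Each bag holds 2 vertices, so the decomposition has width 1, which upper-bounds the treewidth. Any graph with an edge has treewidth ≥ 1, and G has the edge 3–5. Hence tw(G) = 1 exactly.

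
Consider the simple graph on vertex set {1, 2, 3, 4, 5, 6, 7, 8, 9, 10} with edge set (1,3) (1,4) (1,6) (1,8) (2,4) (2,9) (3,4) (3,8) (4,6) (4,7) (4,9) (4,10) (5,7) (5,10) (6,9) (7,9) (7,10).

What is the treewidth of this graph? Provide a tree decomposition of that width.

The largest bag has 3 vertices, giving width 2; this decomposition certifies tw(G) ≤ 2. On the other hand G contains the 3-clique {1, 3, 8}. A clique must lie in a single bag of any decomposition, so no decomposition can have width below 2. Combining the bounds, tw(G) = 2.

Treewidth 2.
Bags: B1 = {1, 4, 6}  B2 = {1, 3, 4}  B3 = {1, 3, 8}  B4 = {4, 6, 9}  B5 = {4, 7, 9}  B6 = {2, 4, 9}  B7 = {4, 7, 10}  B8 = {5, 7, 10}
Tree: B1–B2, B2–B3, B1–B4, B4–B5, B4–B6, B5–B7, B7–B8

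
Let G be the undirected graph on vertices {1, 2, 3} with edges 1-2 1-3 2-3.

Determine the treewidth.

2

A width-2 tree decomposition is:
Bags: B1 = {1, 2, 3}
Tree: (single bag)
A single bag containing all 3 vertices is trivially a valid decomposition of width 2. For the lower bound, the 3 vertices {1, 2, 3} are pairwise adjacent, and any tree decomposition puts a clique entirely inside one bag — forcing width ≥ 2. Therefore the treewidth is 2.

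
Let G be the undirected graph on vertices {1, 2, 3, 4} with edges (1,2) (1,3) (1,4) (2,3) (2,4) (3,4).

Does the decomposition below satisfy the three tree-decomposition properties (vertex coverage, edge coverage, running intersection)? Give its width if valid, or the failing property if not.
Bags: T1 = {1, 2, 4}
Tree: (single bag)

A tree decomposition must satisfy three properties: every vertex lies in some bag; for every edge, both endpoints lie together in some bag; and for every vertex, the bags containing it form a connected subtree. Here vertex 3 appears in no bag, so the decomposition is invalid.

No — vertex 3 appears in no bag.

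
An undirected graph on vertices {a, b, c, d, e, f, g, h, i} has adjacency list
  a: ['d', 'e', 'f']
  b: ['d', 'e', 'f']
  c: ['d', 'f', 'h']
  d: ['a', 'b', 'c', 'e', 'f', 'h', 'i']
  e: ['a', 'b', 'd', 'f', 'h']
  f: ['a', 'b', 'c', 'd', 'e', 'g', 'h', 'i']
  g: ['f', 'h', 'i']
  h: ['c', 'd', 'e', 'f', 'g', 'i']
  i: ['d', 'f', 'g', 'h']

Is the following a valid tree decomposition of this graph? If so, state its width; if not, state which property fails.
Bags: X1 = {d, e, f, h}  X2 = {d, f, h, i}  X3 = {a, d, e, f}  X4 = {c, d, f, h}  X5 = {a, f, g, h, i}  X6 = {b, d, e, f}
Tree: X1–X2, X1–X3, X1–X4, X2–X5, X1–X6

A tree decomposition must satisfy three properties: every vertex lies in some bag; for every edge, both endpoints lie together in some bag; and for every vertex, the bags containing it form a connected subtree. Here bags containing vertex a are not connected in the tree, so the decomposition is invalid.

No — bags containing vertex a are not connected in the tree.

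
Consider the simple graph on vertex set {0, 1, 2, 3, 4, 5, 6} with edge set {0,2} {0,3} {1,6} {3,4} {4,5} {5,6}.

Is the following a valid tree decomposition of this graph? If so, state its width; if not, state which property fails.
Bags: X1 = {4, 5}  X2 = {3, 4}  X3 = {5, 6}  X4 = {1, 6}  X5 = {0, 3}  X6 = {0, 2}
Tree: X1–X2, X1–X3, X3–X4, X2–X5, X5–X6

Yes; width 1.

Every vertex of G appears in some bag (union = {0, 1, 2, 3, 4, 5, 6}); every edge is covered by a bag; and for each vertex v the set of bags containing v is connected in the bag tree. The decomposition is therefore valid. The largest bag has 2 vertices, so the width is 1.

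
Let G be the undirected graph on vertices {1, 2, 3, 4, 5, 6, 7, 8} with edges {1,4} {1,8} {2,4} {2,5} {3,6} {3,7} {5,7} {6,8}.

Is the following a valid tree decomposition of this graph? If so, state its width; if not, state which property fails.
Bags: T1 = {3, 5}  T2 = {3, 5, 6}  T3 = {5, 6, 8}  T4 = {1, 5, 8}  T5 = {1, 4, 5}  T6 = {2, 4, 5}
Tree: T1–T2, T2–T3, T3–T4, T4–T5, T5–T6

A tree decomposition must satisfy three properties: every vertex lies in some bag; for every edge, both endpoints lie together in some bag; and for every vertex, the bags containing it form a connected subtree. Here vertex 7 appears in no bag, so the decomposition is invalid.

No — vertex 7 appears in no bag.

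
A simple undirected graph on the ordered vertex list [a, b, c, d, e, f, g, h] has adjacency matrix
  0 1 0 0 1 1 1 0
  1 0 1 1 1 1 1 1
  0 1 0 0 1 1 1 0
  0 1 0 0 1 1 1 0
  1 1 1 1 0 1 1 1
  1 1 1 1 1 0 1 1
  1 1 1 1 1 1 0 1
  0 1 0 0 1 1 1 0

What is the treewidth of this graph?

A width-4 tree decomposition is:
Bags: B1 = {b, d, e, f, g}  B2 = {b, c, e, f, g}  B3 = {a, b, e, f, g}  B4 = {b, e, f, g, h}
Tree: B1–B2, B2–B3, B3–B4
Each bag holds 5 vertices, so the decomposition has width 4, which upper-bounds the treewidth. Conversely, {b, d, e, f, g} is a clique of size 5, and the vertices of any clique must share a bag in every tree decomposition; so some bag has ≥ 5 vertices and tw(G) ≥ 4. Therefore the treewidth is 4.

4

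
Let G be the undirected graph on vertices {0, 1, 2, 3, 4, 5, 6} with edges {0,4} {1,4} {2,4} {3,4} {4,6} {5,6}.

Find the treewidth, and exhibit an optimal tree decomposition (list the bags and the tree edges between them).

The largest bag has 2 vertices, giving width 1; this decomposition certifies tw(G) ≤ 1. Any graph with an edge has treewidth ≥ 1, and G has the edge 6–4. Combining the bounds, tw(G) = 1.

Treewidth 1.
One such decomposition:
Bags: B1 = {4, 6}  B2 = {2, 4}  B3 = {0, 4}  B4 = {5, 6}  B5 = {3, 4}  B6 = {1, 4}
Tree: B1–B2, B2–B3, B1–B4, B2–B5, B2–B6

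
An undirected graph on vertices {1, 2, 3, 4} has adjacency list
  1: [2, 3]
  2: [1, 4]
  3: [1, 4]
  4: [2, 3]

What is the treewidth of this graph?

2

A width-2 tree decomposition is:
Bags: B1 = {1, 2, 4}  B2 = {1, 3, 4}
Tree: B1–B2
Every bag has size at most 3, so the width is 3 − 1 = 2 and tw(G) ≤ 2. Since 1–2–4–3–1 is a cycle in G, G is not acyclic. Forests are exactly the graphs of treewidth ≤ 1, so tw(G) ≥ 2. Therefore the treewidth is 2.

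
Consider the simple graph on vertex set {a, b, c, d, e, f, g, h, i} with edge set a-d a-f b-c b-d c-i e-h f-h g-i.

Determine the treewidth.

1

A width-1 tree decomposition is:
Bags: B1 = {g, i}  B2 = {c, i}  B3 = {b, c}  B4 = {b, d}  B5 = {a, d}  B6 = {a, f}  B7 = {f, h}  B8 = {e, h}
Tree: B1–B2, B2–B3, B3–B4, B4–B5, B5–B6, B6–B7, B7–B8
The largest bag has 2 vertices, giving width 1; this decomposition certifies tw(G) ≤ 1. G has an edge, so its treewidth is at least 1. Hence tw(G) = 1 exactly.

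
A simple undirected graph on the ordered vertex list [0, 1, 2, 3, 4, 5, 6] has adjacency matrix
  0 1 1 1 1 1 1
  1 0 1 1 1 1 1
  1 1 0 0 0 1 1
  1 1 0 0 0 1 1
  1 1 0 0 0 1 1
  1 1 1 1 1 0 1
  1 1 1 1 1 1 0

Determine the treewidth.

4

A width-4 tree decomposition is:
Bags: B1 = {0, 1, 3, 5, 6}  B2 = {0, 1, 2, 5, 6}  B3 = {0, 1, 4, 5, 6}
Tree: B1–B2, B1–B3
Each bag holds 5 vertices, so the decomposition has width 4, which upper-bounds the treewidth. Conversely, {0, 1, 2, 5, 6} is a clique of size 5, and the vertices of any clique must share a bag in every tree decomposition; so some bag has ≥ 5 vertices and tw(G) ≥ 4. The upper and lower bounds meet at 4, so that is the treewidth.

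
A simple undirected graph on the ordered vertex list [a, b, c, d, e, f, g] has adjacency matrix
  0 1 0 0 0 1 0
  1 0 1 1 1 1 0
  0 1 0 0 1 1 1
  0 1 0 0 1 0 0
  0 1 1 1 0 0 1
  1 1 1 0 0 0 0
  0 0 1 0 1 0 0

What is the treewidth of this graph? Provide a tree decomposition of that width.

Every bag has size at most 3, so the width is 3 − 1 = 2 and tw(G) ≤ 2. Conversely, {c, e, g} is a clique of size 3, and the vertices of any clique must share a bag in every tree decomposition; so some bag has ≥ 3 vertices and tw(G) ≥ 2. Combining the bounds, tw(G) = 2.

Treewidth 2.
Bags: B1 = {c, e, g}  B2 = {b, c, e}  B3 = {b, d, e}  B4 = {b, c, f}  B5 = {a, b, f}
Tree: B1–B2, B2–B3, B2–B4, B4–B5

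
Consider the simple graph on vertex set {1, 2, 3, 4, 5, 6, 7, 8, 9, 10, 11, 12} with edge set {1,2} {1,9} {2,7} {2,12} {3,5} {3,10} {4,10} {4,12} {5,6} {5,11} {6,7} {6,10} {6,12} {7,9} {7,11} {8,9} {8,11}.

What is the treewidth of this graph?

A width-3 tree decomposition is:
Bags: B1 = {3, 4, 5, 10}  B2 = {4, 5, 6, 10}  B3 = {4, 5, 6, 12}  B4 = {5, 6, 11, 12}  B5 = {6, 7, 11, 12}  B6 = {2, 7, 11, 12}  B7 = {2, 7, 8, 11}  B8 = {2, 7, 8, 9}  B9 = {1, 2, 8, 9}
Tree: B1–B2, B2–B3, B3–B4, B4–B5, B5–B6, B6–B7, B7–B8, B8–B9
Every bag has size at most 4, so the width is 4 − 1 = 3 and tw(G) ≤ 3. For the lower bound: the 4 vertex sets {3,4,10}, {5}, {6}, {2,7,11,12} are disjoint, each induces a connected subgraph, and every pair is joined by at least one edge of G. Contracting each set to a single vertex therefore yields K_{4} as a minor, and since treewidth is minor-monotone, tw(G) ≥ tw(K_{4}) = 3. Combining the bounds, tw(G) = 3.

3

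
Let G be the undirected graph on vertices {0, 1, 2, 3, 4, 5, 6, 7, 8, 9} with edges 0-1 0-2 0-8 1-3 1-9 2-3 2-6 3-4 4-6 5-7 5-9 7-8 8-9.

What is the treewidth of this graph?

A width-2 tree decomposition is:
Bags: B1 = {2, 4, 6}  B2 = {2, 3, 4}  B3 = {0, 2, 3}  B4 = {0, 1, 3}  B5 = {0, 1, 8}  B6 = {1, 8, 9}  B7 = {7, 8, 9}  B8 = {5, 7, 9}
Tree: B1–B2, B2–B3, B3–B4, B4–B5, B5–B6, B6–B7, B7–B8
Each bag holds 3 vertices, so the decomposition has width 2, which upper-bounds the treewidth. For the lower bound, G contains the cycle 6–4–3–2–6, so G is not a forest; only forests have treewidth ≤ 1, hence tw(G) ≥ 2. Combining the bounds, tw(G) = 2.

2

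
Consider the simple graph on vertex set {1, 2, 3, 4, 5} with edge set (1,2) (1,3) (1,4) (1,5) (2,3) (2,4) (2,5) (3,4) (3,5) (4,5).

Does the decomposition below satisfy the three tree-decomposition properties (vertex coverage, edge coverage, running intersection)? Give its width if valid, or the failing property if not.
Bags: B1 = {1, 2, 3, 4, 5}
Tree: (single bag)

Yes; width 4.

Vertex coverage: the bags together contain {1, 2, 3, 4, 5}, the full vertex set. Edge coverage: each edge of G has both endpoints in at least one bag. Running intersection: for every vertex, the bags containing it form a connected subtree. All three properties hold, so this is a valid tree decomposition of width max|bag| − 1 = 4, and hence tw(G) ≤ 4.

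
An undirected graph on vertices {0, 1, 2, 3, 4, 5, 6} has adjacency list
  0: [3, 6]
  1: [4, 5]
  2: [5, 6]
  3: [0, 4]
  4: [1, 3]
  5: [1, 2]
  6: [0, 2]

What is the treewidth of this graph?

A width-2 tree decomposition is:
Bags: B1 = {0, 2, 6}  B2 = {0, 2, 3}  B3 = {2, 3, 4}  B4 = {1, 2, 4}  B5 = {1, 2, 5}
Tree: B1–B2, B2–B3, B3–B4, B4–B5
The largest bag has 3 vertices, giving width 2; this decomposition certifies tw(G) ≤ 2. For the lower bound, G contains the cycle 2–6–0–3–4–1–5–2, so G is not a forest; only forests have treewidth ≤ 1, hence tw(G) ≥ 2. Hence tw(G) = 2 exactly.

2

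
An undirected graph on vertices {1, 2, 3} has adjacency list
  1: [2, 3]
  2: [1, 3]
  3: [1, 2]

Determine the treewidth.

2

A width-2 tree decomposition is:
Bags: B1 = {1, 2, 3}
Tree: (single bag)
A single bag containing all 3 vertices is trivially a valid decomposition of width 2. For the lower bound, the 3 vertices {1, 2, 3} are pairwise adjacent, and any tree decomposition puts a clique entirely inside one bag — forcing width ≥ 2. The upper and lower bounds meet at 2, so that is the treewidth.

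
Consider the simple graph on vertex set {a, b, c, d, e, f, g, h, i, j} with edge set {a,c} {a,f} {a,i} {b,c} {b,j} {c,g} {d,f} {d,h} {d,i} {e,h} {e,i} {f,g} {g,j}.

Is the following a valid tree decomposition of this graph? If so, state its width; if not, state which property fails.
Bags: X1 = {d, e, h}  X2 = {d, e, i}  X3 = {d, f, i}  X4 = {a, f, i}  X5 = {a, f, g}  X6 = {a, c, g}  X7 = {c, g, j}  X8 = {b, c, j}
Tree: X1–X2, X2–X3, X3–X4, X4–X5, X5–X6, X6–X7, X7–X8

Yes; width 2.

Every vertex of G appears in some bag (union = {a, b, c, d, e, f, g, h, i, j}); every edge is covered by a bag; and for each vertex v the set of bags containing v is connected in the bag tree. The decomposition is therefore valid. The largest bag has 3 vertices, so the width is 2.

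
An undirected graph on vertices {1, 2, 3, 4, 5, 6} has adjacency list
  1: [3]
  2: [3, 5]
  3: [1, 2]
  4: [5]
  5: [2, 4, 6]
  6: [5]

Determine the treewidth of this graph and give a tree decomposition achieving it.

Treewidth 1.
Bags: B1 = {2, 5}  B2 = {2, 3}  B3 = {4, 5}  B4 = {5, 6}  B5 = {1, 3}
Tree: B1–B2, B1–B3, B1–B4, B2–B5

Each bag holds 2 vertices, so the decomposition has width 1, which upper-bounds the treewidth. Since G has at least one edge (e.g. 5–2), it is not an edgeless graph, so tw(G) ≥ 1. Therefore the treewidth is 1.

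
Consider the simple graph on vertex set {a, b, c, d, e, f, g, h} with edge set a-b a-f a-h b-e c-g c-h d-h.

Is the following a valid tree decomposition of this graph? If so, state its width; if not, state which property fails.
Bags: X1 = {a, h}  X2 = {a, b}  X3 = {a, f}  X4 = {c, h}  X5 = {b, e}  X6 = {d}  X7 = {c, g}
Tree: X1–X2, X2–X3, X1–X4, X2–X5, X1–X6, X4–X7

A tree decomposition must satisfy three properties: every vertex lies in some bag; for every edge, both endpoints lie together in some bag; and for every vertex, the bags containing it form a connected subtree. Here edge (h,d) lies in no bag, so the decomposition is invalid.

No — edge (h,d) lies in no bag.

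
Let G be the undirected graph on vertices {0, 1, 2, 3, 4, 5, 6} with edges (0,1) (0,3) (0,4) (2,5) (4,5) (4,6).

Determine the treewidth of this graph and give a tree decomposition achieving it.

Treewidth 1.
One optimal decomposition is:
Bags: B1 = {0, 4}  B2 = {4, 5}  B3 = {2, 5}  B4 = {0, 3}  B5 = {4, 6}  B6 = {0, 1}
Tree: B1–B2, B2–B3, B1–B4, B2–B5, B1–B6

Each bag holds 2 vertices, so the decomposition has width 1, which upper-bounds the treewidth. G has an edge, so its treewidth is at least 1. Combining the bounds, tw(G) = 1.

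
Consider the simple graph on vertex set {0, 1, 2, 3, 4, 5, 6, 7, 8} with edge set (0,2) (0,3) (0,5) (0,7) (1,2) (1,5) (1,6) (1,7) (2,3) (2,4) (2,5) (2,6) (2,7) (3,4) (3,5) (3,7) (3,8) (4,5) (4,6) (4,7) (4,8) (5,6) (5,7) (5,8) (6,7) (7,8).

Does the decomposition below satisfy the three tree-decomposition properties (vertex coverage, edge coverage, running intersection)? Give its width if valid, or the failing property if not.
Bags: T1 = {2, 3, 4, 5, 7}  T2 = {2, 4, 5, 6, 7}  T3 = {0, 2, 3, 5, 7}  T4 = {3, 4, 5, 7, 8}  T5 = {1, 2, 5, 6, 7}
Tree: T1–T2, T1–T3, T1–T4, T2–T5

Yes; width 4.

Checking the three conditions: (i) the bags cover all of {0, 1, 2, 3, 4, 5, 6, 7, 8}; (ii) for each edge, some bag contains both endpoints; (iii) the bags containing any fixed vertex form a subtree. All hold, so the decomposition is valid with width 5 − 1 = 4.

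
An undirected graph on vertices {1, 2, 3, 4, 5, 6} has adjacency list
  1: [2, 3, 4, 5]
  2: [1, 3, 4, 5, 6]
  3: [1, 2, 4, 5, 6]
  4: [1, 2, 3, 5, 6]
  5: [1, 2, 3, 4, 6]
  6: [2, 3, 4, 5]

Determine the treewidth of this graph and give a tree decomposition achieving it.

The largest bag has 5 vertices, giving width 4; this decomposition certifies tw(G) ≤ 4. On the other hand G contains the 5-clique {1, 2, 3, 4, 5}. A clique must lie in a single bag of any decomposition, so no decomposition can have width below 4. The upper and lower bounds meet at 4, so that is the treewidth.

Treewidth 4.
One optimal decomposition is:
Bags: B1 = {1, 2, 3, 4, 5}  B2 = {2, 3, 4, 5, 6}
Tree: B1–B2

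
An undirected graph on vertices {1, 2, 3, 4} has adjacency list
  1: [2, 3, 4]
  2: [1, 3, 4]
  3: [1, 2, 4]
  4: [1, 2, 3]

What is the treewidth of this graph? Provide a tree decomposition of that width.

Treewidth 3.
Bags: B1 = {1, 2, 3, 4}
Tree: (single bag)

A single bag containing all 4 vertices is trivially a valid decomposition of width 3. For the lower bound, the 4 vertices {1, 2, 3, 4} are pairwise adjacent, and any tree decomposition puts a clique entirely inside one bag — forcing width ≥ 3. Combining the bounds, tw(G) = 3.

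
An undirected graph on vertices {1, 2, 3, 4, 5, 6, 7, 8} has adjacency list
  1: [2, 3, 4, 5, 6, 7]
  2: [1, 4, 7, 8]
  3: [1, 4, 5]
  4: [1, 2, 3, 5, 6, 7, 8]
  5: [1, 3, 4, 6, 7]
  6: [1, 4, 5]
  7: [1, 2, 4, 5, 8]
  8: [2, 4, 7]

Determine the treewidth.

A width-3 tree decomposition is:
Bags: B1 = {1, 4, 5, 7}  B2 = {1, 2, 4, 7}  B3 = {1, 3, 4, 5}  B4 = {2, 4, 7, 8}  B5 = {1, 4, 5, 6}
Tree: B1–B2, B1–B3, B2–B4, B1–B5
Every bag has size at most 4, so the width is 4 − 1 = 3 and tw(G) ≤ 3. On the other hand G contains the 4-clique {2, 4, 7, 8}. A clique must lie in a single bag of any decomposition, so no decomposition can have width below 3. Combining the bounds, tw(G) = 3.

3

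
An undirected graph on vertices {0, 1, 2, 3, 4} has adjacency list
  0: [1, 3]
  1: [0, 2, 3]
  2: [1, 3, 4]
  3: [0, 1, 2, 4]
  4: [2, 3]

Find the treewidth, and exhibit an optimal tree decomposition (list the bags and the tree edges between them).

Treewidth 2.
One optimal decomposition is:
Bags: B1 = {0, 1, 3}  B2 = {1, 2, 3}  B3 = {2, 3, 4}
Tree: B1–B2, B2–B3

The largest bag has 3 vertices, giving width 2; this decomposition certifies tw(G) ≤ 2. For the lower bound, the 3 vertices {0, 1, 3} are pairwise adjacent, and any tree decomposition puts a clique entirely inside one bag — forcing width ≥ 2. Combining the bounds, tw(G) = 2.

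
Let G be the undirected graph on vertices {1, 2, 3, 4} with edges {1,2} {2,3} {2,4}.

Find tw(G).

A width-1 tree decomposition is:
Bags: B1 = {1, 2}  B2 = {2, 3}  B3 = {2, 4}
Tree: B1–B2, B1–B3
The largest bag has 2 vertices, giving width 1; this decomposition certifies tw(G) ≤ 1. G has an edge, so its treewidth is at least 1. The upper and lower bounds meet at 1, so that is the treewidth.

1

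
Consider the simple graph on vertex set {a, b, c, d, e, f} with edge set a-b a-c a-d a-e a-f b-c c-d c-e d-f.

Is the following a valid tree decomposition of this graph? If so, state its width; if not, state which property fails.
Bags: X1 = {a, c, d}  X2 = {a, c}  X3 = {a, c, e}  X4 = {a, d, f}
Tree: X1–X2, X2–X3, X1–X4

No — vertex b appears in no bag.

A tree decomposition must satisfy three properties: every vertex lies in some bag; for every edge, both endpoints lie together in some bag; and for every vertex, the bags containing it form a connected subtree. Here vertex b appears in no bag, so the decomposition is invalid.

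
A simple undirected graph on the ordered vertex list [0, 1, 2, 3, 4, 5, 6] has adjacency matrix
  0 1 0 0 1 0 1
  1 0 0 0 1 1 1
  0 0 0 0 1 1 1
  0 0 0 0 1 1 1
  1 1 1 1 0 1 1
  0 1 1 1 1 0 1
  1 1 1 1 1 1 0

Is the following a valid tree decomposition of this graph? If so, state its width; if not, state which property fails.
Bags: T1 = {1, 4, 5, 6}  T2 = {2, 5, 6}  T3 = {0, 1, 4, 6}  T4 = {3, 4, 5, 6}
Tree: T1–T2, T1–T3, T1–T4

A tree decomposition must satisfy three properties: every vertex lies in some bag; for every edge, both endpoints lie together in some bag; and for every vertex, the bags containing it form a connected subtree. Here edge (4,2) lies in no bag, so the decomposition is invalid.

No — edge (4,2) lies in no bag.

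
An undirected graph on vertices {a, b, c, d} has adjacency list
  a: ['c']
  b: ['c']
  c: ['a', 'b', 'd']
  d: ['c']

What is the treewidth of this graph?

A width-1 tree decomposition is:
Bags: B1 = {b, c}  B2 = {a, c}  B3 = {c, d}
Tree: B1–B2, B1–B3
Each bag holds 2 vertices, so the decomposition has width 1, which upper-bounds the treewidth. G has an edge, so its treewidth is at least 1. The upper and lower bounds meet at 1, so that is the treewidth.

1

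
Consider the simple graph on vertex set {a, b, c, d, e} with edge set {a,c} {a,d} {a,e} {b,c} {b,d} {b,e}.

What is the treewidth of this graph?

2

A width-2 tree decomposition is:
Bags: B1 = {a, b, e}  B2 = {a, b, c}  B3 = {a, b, d}
Tree: B1–B2, B2–B3
Every bag has size at most 3, so the width is 3 − 1 = 2 and tw(G) ≤ 2. Since b–e–a–c–b is a cycle in G, G is not acyclic. Forests are exactly the graphs of treewidth ≤ 1, so tw(G) ≥ 2. Hence tw(G) = 2 exactly.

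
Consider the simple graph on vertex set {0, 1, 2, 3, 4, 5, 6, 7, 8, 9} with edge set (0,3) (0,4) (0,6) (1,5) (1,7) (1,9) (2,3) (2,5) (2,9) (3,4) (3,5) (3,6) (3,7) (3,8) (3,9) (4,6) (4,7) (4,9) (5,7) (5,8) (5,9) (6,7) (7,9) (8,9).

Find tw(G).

A width-3 tree decomposition is:
Bags: B1 = {3, 5, 7, 9}  B2 = {3, 4, 7, 9}  B3 = {2, 3, 5, 9}  B4 = {3, 4, 6, 7}  B5 = {0, 3, 4, 6}  B6 = {1, 5, 7, 9}  B7 = {3, 5, 8, 9}
Tree: B1–B2, B1–B3, B2–B4, B4–B5, B1–B6, B1–B7
Every bag has size at most 4, so the width is 4 − 1 = 3 and tw(G) ≤ 3. Conversely, {1, 5, 7, 9} is a clique of size 4, and the vertices of any clique must share a bag in every tree decomposition; so some bag has ≥ 4 vertices and tw(G) ≥ 3. The upper and lower bounds meet at 3, so that is the treewidth.

3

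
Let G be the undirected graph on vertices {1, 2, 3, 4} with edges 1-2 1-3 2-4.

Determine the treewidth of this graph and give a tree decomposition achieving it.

Each bag holds 2 vertices, so the decomposition has width 1, which upper-bounds the treewidth. Since G has at least one edge (e.g. 4–2), it is not an edgeless graph, so tw(G) ≥ 1. Hence tw(G) = 1 exactly.

Treewidth 1.
One optimal decomposition is:
Bags: B1 = {2, 4}  B2 = {1, 2}  B3 = {1, 3}
Tree: B1–B2, B2–B3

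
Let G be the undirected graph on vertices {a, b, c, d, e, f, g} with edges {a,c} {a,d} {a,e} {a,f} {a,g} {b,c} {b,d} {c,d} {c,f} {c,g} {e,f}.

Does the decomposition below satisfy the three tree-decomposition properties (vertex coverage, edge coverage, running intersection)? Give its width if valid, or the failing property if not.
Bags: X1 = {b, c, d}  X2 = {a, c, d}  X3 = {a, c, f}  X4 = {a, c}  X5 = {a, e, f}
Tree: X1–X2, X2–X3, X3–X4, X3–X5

No — vertex g appears in no bag.

A tree decomposition must satisfy three properties: every vertex lies in some bag; for every edge, both endpoints lie together in some bag; and for every vertex, the bags containing it form a connected subtree. Here vertex g appears in no bag, so the decomposition is invalid.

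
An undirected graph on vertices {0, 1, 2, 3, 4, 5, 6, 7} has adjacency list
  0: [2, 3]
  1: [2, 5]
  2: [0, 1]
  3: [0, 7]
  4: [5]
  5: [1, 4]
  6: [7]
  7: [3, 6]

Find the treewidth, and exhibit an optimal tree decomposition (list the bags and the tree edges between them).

Treewidth 1.
Bags: B1 = {4, 5}  B2 = {1, 5}  B3 = {1, 2}  B4 = {0, 2}  B5 = {0, 3}  B6 = {3, 7}  B7 = {6, 7}
Tree: B1–B2, B2–B3, B3–B4, B4–B5, B5–B6, B6–B7

Each bag holds 2 vertices, so the decomposition has width 1, which upper-bounds the treewidth. G has an edge, so its treewidth is at least 1. Hence tw(G) = 1 exactly.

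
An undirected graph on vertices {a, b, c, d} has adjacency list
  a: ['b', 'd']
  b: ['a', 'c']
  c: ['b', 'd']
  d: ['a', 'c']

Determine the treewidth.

A width-2 tree decomposition is:
Bags: B1 = {a, b, d}  B2 = {b, c, d}
Tree: B1–B2
The largest bag has 3 vertices, giving width 2; this decomposition certifies tw(G) ≤ 2. Since b–a–d–c–b is a cycle in G, G is not acyclic. Forests are exactly the graphs of treewidth ≤ 1, so tw(G) ≥ 2. Hence tw(G) = 2 exactly.

2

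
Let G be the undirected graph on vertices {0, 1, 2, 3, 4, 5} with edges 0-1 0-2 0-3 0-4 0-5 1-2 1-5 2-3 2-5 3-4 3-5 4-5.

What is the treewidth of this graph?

3

A width-3 tree decomposition is:
Bags: B1 = {0, 2, 3, 5}  B2 = {0, 1, 2, 5}  B3 = {0, 3, 4, 5}
Tree: B1–B2, B1–B3
The largest bag has 4 vertices, giving width 3; this decomposition certifies tw(G) ≤ 3. On the other hand G contains the 4-clique {0, 1, 2, 5}. A clique must lie in a single bag of any decomposition, so no decomposition can have width below 3. Hence tw(G) = 3 exactly.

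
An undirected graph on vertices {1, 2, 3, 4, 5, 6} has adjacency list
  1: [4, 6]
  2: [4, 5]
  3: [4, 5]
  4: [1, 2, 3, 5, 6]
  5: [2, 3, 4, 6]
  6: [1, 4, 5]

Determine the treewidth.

A width-2 tree decomposition is:
Bags: B1 = {3, 4, 5}  B2 = {4, 5, 6}  B3 = {2, 4, 5}  B4 = {1, 4, 6}
Tree: B1–B2, B1–B3, B2–B4
Every bag has size at most 3, so the width is 3 − 1 = 2 and tw(G) ≤ 2. On the other hand G contains the 3-clique {1, 4, 6}. A clique must lie in a single bag of any decomposition, so no decomposition can have width below 2. The upper and lower bounds meet at 2, so that is the treewidth.

2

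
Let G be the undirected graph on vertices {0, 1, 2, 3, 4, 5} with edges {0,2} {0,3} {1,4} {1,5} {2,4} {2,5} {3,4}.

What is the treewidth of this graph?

A width-2 tree decomposition is:
Bags: B1 = {0, 2, 3}  B2 = {2, 3, 4}  B3 = {2, 4, 5}  B4 = {1, 4, 5}
Tree: B1–B2, B2–B3, B3–B4
The largest bag has 3 vertices, giving width 2; this decomposition certifies tw(G) ≤ 2. Since 0–3–4–2–0 is a cycle in G, G is not acyclic. Forests are exactly the graphs of treewidth ≤ 1, so tw(G) ≥ 2. The upper and lower bounds meet at 2, so that is the treewidth.

2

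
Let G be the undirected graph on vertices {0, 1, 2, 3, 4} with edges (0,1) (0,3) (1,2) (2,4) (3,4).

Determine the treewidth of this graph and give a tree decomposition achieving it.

Each bag holds 3 vertices, so the decomposition has width 2, which upper-bounds the treewidth. Since 1–2–4–3–0–1 is a cycle in G, G is not acyclic. Forests are exactly the graphs of treewidth ≤ 1, so tw(G) ≥ 2. Therefore the treewidth is 2.

Treewidth 2.
One optimal decomposition is:
Bags: B1 = {1, 2, 4}  B2 = {1, 3, 4}  B3 = {0, 1, 3}
Tree: B1–B2, B2–B3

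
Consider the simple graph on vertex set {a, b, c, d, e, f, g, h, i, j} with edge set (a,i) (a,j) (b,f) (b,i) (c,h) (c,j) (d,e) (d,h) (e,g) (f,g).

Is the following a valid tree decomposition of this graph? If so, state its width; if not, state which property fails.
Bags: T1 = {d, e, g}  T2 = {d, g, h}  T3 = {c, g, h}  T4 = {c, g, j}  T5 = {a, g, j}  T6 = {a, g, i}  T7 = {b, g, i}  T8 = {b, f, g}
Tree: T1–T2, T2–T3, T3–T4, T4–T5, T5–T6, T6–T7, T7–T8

Every vertex of G appears in some bag (union = {a, b, c, d, e, f, g, h, i, j}); every edge is covered by a bag; and for each vertex v the set of bags containing v is connected in the bag tree. The decomposition is therefore valid. The largest bag has 3 vertices, so the width is 2.

Yes; width 2.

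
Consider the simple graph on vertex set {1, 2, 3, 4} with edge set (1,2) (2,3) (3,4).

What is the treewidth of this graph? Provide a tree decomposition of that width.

Every bag has size at most 2, so the width is 2 − 1 = 1 and tw(G) ≤ 1. Any graph with an edge has treewidth ≥ 1, and G has the edge 2–3. Combining the bounds, tw(G) = 1.

Treewidth 1.
One optimal decomposition is:
Bags: B1 = {2, 3}  B2 = {3, 4}  B3 = {1, 2}
Tree: B1–B2, B1–B3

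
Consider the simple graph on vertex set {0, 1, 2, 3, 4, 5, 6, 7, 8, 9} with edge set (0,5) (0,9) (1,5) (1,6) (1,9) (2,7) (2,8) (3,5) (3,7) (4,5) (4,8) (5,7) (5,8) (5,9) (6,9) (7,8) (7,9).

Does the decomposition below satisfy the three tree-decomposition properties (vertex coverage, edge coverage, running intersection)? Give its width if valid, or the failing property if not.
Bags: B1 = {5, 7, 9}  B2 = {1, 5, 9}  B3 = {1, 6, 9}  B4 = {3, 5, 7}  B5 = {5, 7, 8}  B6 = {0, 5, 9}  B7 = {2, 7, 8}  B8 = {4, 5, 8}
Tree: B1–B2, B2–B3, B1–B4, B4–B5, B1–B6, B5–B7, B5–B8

Yes; width 2.

Checking the three conditions: (i) the bags cover all of {0, 1, 2, 3, 4, 5, 6, 7, 8, 9}; (ii) for each edge, some bag contains both endpoints; (iii) the bags containing any fixed vertex form a subtree. All hold, so the decomposition is valid with width 3 − 1 = 2.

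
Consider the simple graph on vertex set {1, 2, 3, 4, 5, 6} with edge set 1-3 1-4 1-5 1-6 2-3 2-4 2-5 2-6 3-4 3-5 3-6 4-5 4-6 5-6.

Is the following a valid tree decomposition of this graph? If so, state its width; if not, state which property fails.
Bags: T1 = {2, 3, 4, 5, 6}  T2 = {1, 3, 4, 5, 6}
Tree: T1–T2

Yes; width 4.

Vertex coverage: the bags together contain {1, 2, 3, 4, 5, 6}, the full vertex set. Edge coverage: each edge of G has both endpoints in at least one bag. Running intersection: for every vertex, the bags containing it form a connected subtree. All three properties hold, so this is a valid tree decomposition of width max|bag| − 1 = 4, and hence tw(G) ≤ 4.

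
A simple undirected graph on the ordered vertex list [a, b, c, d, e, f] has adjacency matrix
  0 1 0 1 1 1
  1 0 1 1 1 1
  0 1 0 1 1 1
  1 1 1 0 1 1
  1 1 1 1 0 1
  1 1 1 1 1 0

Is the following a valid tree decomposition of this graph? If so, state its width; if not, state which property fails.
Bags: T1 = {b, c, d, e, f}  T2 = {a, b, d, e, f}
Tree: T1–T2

Checking the three conditions: (i) the bags cover all of {a, b, c, d, e, f}; (ii) for each edge, some bag contains both endpoints; (iii) the bags containing any fixed vertex form a subtree. All hold, so the decomposition is valid with width 5 − 1 = 4.

Yes; width 4.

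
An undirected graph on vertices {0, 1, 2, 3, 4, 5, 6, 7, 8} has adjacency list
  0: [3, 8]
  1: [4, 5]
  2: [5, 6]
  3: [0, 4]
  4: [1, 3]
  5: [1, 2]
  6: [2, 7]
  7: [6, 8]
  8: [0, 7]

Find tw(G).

2

A width-2 tree decomposition is:
Bags: B1 = {0, 3, 4}  B2 = {0, 1, 4}  B3 = {0, 1, 5}  B4 = {0, 2, 5}  B5 = {0, 2, 6}  B6 = {0, 6, 7}  B7 = {0, 7, 8}
Tree: B1–B2, B2–B3, B3–B4, B4–B5, B5–B6, B6–B7
Each bag holds 3 vertices, so the decomposition has width 2, which upper-bounds the treewidth. The edges 0–3–4–1–5–2–6–7–8–0 form a cycle, so G is not a tree and its treewidth is at least 2. Hence tw(G) = 2 exactly.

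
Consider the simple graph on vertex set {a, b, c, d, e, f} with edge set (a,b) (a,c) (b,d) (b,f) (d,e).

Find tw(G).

1

A width-1 tree decomposition is:
Bags: B1 = {b, d}  B2 = {a, b}  B3 = {b, f}  B4 = {a, c}  B5 = {d, e}
Tree: B1–B2, B1–B3, B2–B4, B1–B5
Every bag has size at most 2, so the width is 2 − 1 = 1 and tw(G) ≤ 1. Since G has at least one edge (e.g. b–d), it is not an edgeless graph, so tw(G) ≥ 1. Hence tw(G) = 1 exactly.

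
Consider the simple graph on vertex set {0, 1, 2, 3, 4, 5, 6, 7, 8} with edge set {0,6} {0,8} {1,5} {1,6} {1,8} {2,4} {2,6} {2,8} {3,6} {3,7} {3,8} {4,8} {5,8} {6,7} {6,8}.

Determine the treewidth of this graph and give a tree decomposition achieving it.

The largest bag has 3 vertices, giving width 2; this decomposition certifies tw(G) ≤ 2. On the other hand G contains the 3-clique {2, 4, 8}. A clique must lie in a single bag of any decomposition, so no decomposition can have width below 2. Combining the bounds, tw(G) = 2.

Treewidth 2.
Bags: B1 = {2, 4, 8}  B2 = {2, 6, 8}  B3 = {3, 6, 8}  B4 = {0, 6, 8}  B5 = {3, 6, 7}  B6 = {1, 6, 8}  B7 = {1, 5, 8}
Tree: B1–B2, B2–B3, B3–B4, B3–B5, B2–B6, B6–B7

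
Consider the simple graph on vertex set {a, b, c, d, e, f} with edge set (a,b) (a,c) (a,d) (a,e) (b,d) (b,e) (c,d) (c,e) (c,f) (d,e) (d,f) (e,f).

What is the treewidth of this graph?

3

A width-3 tree decomposition is:
Bags: B1 = {a, c, d, e}  B2 = {a, b, d, e}  B3 = {c, d, e, f}
Tree: B1–B2, B1–B3
Each bag holds 4 vertices, so the decomposition has width 3, which upper-bounds the treewidth. Conversely, {c, d, e, f} is a clique of size 4, and the vertices of any clique must share a bag in every tree decomposition; so some bag has ≥ 4 vertices and tw(G) ≥ 3. The upper and lower bounds meet at 3, so that is the treewidth.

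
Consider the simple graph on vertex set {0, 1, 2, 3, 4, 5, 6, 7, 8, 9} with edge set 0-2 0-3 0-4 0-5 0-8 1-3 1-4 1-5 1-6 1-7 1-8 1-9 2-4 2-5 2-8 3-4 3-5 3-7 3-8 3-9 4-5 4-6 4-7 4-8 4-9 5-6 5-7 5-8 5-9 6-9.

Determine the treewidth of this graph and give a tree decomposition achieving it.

Each bag holds 5 vertices, so the decomposition has width 4, which upper-bounds the treewidth. For the lower bound, the 5 vertices {0, 2, 4, 5, 8} are pairwise adjacent, and any tree decomposition puts a clique entirely inside one bag — forcing width ≥ 4. Therefore the treewidth is 4.

Treewidth 4.
One such decomposition:
Bags: B1 = {0, 3, 4, 5, 8}  B2 = {0, 2, 4, 5, 8}  B3 = {1, 3, 4, 5, 8}  B4 = {1, 3, 4, 5, 7}  B5 = {1, 3, 4, 5, 9}  B6 = {1, 4, 5, 6, 9}
Tree: B1–B2, B1–B3, B3–B4, B3–B5, B5–B6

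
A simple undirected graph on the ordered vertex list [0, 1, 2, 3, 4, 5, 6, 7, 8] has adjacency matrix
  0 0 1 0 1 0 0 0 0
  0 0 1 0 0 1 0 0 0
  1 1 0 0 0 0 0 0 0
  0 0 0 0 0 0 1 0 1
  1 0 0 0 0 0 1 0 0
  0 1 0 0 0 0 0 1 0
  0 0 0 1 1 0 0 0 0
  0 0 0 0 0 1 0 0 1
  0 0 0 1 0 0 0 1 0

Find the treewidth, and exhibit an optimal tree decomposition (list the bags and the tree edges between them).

Every bag has size at most 3, so the width is 3 − 1 = 2 and tw(G) ≤ 2. For the lower bound, G contains the cycle 6–4–0–2–1–5–7–8–3–6, so G is not a forest; only forests have treewidth ≤ 1, hence tw(G) ≥ 2. The upper and lower bounds meet at 2, so that is the treewidth.

Treewidth 2.
One such decomposition:
Bags: B1 = {0, 4, 6}  B2 = {0, 2, 6}  B3 = {1, 2, 6}  B4 = {1, 5, 6}  B5 = {5, 6, 7}  B6 = {6, 7, 8}  B7 = {3, 6, 8}
Tree: B1–B2, B2–B3, B3–B4, B4–B5, B5–B6, B6–B7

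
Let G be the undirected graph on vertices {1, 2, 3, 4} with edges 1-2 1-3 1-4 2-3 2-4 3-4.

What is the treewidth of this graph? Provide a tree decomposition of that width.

Treewidth 3.
One optimal decomposition is:
Bags: B1 = {1, 2, 3, 4}
Tree: (single bag)

With just one bag of size 4, the width is 4 − 1 = 3, so tw(G) ≤ 3. On the other hand G contains the 4-clique {1, 2, 3, 4}. A clique must lie in a single bag of any decomposition, so no decomposition can have width below 3. Combining the bounds, tw(G) = 3.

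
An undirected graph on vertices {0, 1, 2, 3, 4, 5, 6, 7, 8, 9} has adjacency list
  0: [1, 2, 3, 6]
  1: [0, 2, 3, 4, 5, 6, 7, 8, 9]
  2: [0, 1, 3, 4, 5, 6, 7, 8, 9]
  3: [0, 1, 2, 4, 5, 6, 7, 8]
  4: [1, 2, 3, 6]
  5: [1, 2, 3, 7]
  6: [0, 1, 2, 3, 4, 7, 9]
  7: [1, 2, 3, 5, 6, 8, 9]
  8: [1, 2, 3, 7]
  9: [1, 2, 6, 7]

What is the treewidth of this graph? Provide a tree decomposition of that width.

The largest bag has 5 vertices, giving width 4; this decomposition certifies tw(G) ≤ 4. For the lower bound, the 5 vertices {1, 2, 6, 7, 9} are pairwise adjacent, and any tree decomposition puts a clique entirely inside one bag — forcing width ≥ 4. Therefore the treewidth is 4.

Treewidth 4.
Bags: B1 = {1, 2, 3, 7, 8}  B2 = {1, 2, 3, 6, 7}  B3 = {0, 1, 2, 3, 6}  B4 = {1, 2, 3, 4, 6}  B5 = {1, 2, 6, 7, 9}  B6 = {1, 2, 3, 5, 7}
Tree: B1–B2, B2–B3, B2–B4, B2–B5, B1–B6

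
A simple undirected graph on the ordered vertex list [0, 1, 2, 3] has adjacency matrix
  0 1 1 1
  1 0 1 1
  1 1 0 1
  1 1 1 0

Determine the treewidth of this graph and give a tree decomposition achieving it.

Treewidth 3.
One such decomposition:
Bags: B1 = {0, 1, 2, 3}
Tree: (single bag)

A single bag containing all 4 vertices is trivially a valid decomposition of width 3. Conversely, {0, 1, 2, 3} is a clique of size 4, and the vertices of any clique must share a bag in every tree decomposition; so some bag has ≥ 4 vertices and tw(G) ≥ 3. Therefore the treewidth is 3.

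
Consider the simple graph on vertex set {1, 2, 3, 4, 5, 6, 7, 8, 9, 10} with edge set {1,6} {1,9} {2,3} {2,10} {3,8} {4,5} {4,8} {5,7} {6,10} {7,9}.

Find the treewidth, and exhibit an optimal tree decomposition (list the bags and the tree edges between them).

Each bag holds 3 vertices, so the decomposition has width 2, which upper-bounds the treewidth. For the lower bound, G contains the cycle 6–10–2–3–8–4–5–7–9–1–6, so G is not a forest; only forests have treewidth ≤ 1, hence tw(G) ≥ 2. Therefore the treewidth is 2.

Treewidth 2.
One optimal decomposition is:
Bags: B1 = {2, 6, 10}  B2 = {2, 3, 6}  B3 = {3, 6, 8}  B4 = {4, 6, 8}  B5 = {4, 5, 6}  B6 = {5, 6, 7}  B7 = {6, 7, 9}  B8 = {1, 6, 9}
Tree: B1–B2, B2–B3, B3–B4, B4–B5, B5–B6, B6–B7, B7–B8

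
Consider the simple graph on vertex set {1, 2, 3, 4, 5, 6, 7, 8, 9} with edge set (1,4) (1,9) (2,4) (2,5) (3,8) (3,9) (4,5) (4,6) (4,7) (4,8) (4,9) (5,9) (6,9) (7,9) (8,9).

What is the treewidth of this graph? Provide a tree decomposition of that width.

Treewidth 2.
Bags: B1 = {4, 8, 9}  B2 = {4, 7, 9}  B3 = {4, 6, 9}  B4 = {1, 4, 9}  B5 = {4, 5, 9}  B6 = {2, 4, 5}  B7 = {3, 8, 9}
Tree: B1–B2, B2–B3, B2–B4, B2–B5, B5–B6, B1–B7

Each bag holds 3 vertices, so the decomposition has width 2, which upper-bounds the treewidth. On the other hand G contains the 3-clique {3, 8, 9}. A clique must lie in a single bag of any decomposition, so no decomposition can have width below 2. The upper and lower bounds meet at 2, so that is the treewidth.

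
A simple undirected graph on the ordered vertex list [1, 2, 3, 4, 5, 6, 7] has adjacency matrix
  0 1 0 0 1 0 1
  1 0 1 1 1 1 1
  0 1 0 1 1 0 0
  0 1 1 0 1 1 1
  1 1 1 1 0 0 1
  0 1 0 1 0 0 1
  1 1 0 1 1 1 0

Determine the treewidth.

3

A width-3 tree decomposition is:
Bags: B1 = {2, 4, 5, 7}  B2 = {2, 4, 6, 7}  B3 = {2, 3, 4, 5}  B4 = {1, 2, 5, 7}
Tree: B1–B2, B1–B3, B1–B4
Every bag has size at most 4, so the width is 4 − 1 = 3 and tw(G) ≤ 3. For the lower bound, the 4 vertices {1, 2, 5, 7} are pairwise adjacent, and any tree decomposition puts a clique entirely inside one bag — forcing width ≥ 3. The upper and lower bounds meet at 3, so that is the treewidth.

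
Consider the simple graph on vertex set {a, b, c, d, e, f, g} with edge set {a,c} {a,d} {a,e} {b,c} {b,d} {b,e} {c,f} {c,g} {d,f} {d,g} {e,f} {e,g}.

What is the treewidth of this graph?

3

A width-3 tree decomposition is:
Bags: B1 = {c, d, e, f}  B2 = {c, d, e, g}  B3 = {b, c, d, e}  B4 = {a, c, d, e}
Tree: B1–B2, B2–B3, B3–B4
The largest bag has 4 vertices, giving width 3; this decomposition certifies tw(G) ≤ 3. For the lower bound: the 4 vertex sets {d,f}, {c,g}, {e}, {b} are disjoint, each induces a connected subgraph, and every pair is joined by at least one edge of G. Contracting each set to a single vertex therefore yields K_{4} as a minor, and since treewidth is minor-monotone, tw(G) ≥ tw(K_{4}) = 3. Hence tw(G) = 3 exactly.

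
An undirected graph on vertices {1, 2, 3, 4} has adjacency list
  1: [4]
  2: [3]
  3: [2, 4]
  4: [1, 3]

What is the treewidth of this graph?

A width-1 tree decomposition is:
Bags: B1 = {1, 4}  B2 = {3, 4}  B3 = {2, 3}
Tree: B1–B2, B2–B3
Each bag holds 2 vertices, so the decomposition has width 1, which upper-bounds the treewidth. G has an edge, so its treewidth is at least 1. Therefore the treewidth is 1.

1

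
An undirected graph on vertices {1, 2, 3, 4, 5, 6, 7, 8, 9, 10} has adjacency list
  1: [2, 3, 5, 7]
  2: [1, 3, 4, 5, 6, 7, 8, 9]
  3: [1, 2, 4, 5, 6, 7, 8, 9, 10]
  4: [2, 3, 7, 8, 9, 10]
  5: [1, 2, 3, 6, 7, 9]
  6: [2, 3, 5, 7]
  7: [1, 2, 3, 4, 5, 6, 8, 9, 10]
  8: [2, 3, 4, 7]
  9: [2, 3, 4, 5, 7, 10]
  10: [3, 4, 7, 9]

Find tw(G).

A width-4 tree decomposition is:
Bags: B1 = {2, 3, 5, 7, 9}  B2 = {2, 3, 4, 7, 9}  B3 = {1, 2, 3, 5, 7}  B4 = {3, 4, 7, 9, 10}  B5 = {2, 3, 5, 6, 7}  B6 = {2, 3, 4, 7, 8}
Tree: B1–B2, B1–B3, B2–B4, B3–B5, B2–B6
Each bag holds 5 vertices, so the decomposition has width 4, which upper-bounds the treewidth. Conversely, {2, 3, 4, 7, 8} is a clique of size 5, and the vertices of any clique must share a bag in every tree decomposition; so some bag has ≥ 5 vertices and tw(G) ≥ 4. Hence tw(G) = 4 exactly.

4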